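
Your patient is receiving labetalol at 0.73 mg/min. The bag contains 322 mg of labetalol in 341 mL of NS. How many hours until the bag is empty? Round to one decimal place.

7.4 hours

0.73 mg/min × 60 min/hr = 43.8 mg/hr
Concentration = 322 mg ÷ 341 mL = 0.9442815 mg/mL
Rate = 43.8 mg/hr ÷ 0.9442815 mg/mL = 46.38447 mL/hr
Duration = 341 mL ÷ 46.38447 mL/hr = 7.351598 hr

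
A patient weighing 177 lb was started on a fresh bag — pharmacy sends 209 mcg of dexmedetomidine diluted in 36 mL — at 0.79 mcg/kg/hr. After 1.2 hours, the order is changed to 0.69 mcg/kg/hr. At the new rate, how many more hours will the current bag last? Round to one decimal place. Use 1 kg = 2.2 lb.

Initial rate:
Weight = 177 lb ÷ 2.2 lb/kg = 80.45455 kg
Dose = 0.79 mcg/kg/hr × 80.45455 kg = 63.55909 mcg/hr
Concentration = 209 mcg ÷ 36 mL = 5.805556 mcg/mL
Rate = 63.55909 mcg/hr ÷ 5.805556 mcg/mL = 10.94798 mL/hr
Volume infused so far = 10.94798 mL/hr × 1.2 hr = 13.13757 mL
Volume remaining = 36 − 13.13757 = 22.86243 mL
New rate:
Dose = 0.69 mcg/kg/hr × 80.45455 kg = 55.51364 mcg/hr
Rate = 55.51364 mcg/hr ÷ 5.805556 mcg/mL = 9.562157 mL/hr
Time remaining = 22.86243 mL ÷ 9.562157 mL/hr = 2.390928 hr

2.4 hours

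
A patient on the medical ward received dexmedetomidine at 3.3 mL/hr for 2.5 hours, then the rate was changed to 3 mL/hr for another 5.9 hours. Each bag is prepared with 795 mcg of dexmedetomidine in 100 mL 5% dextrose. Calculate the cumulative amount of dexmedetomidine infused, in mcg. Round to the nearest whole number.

206 mcg

Concentration = 795 mcg ÷ 100 mL = 7.95 mcg/mL
Stage 1: 3.3 mL/hr × 2.5 hr = 8.25 mL → 8.25 mL × 7.95 mcg/mL = 65.5875 mcg
Stage 2: 3 mL/hr × 5.9 hr = 17.7 mL → 17.7 mL × 7.95 mcg/mL = 140.715 mcg
Total = 65.5875 + 140.715 = 206.3025 mcg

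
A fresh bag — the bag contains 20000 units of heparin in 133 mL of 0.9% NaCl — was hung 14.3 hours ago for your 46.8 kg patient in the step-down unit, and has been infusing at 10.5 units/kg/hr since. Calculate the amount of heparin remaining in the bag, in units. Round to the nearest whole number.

12973 units

Dose = 10.5 units/kg/hr × 46.8 kg = 491.4 units/hr
Concentration = 20000 units ÷ 133 mL = 150.3759 units/mL
Rate = 491.4 units/hr ÷ 150.3759 units/mL = 3.26781 mL/hr
Volume infused = 3.26781 mL/hr × 14.3 hr = 46.72968 mL
Volume remaining = 133 − 46.72968 = 86.27032 mL
Drug remaining = 86.27032 mL × 150.3759 units/mL = 12972.98 units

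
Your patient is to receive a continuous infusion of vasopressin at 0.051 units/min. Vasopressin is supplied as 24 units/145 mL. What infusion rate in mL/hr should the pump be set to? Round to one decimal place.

0.051 units/min × 60 min/hr = 3.06 units/hr
Concentration = 24 units ÷ 145 mL = 0.1655172 units/mL
Rate = 3.06 units/hr ÷ 0.1655172 units/mL = 18.4875 mL/hr

18.5 mL/hr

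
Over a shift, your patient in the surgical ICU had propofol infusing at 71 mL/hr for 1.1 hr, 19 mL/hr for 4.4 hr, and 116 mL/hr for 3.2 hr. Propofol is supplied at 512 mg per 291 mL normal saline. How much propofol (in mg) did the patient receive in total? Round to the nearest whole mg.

938 mg

Concentration = 512 mg ÷ 291 mL = 1.75945 mg/mL
Stage 1: 71 mL/hr × 1.1 hr = 78.1 mL → 78.1 mL × 1.75945 mg/mL = 137.4131 mg
Stage 2: 19 mL/hr × 4.4 hr = 83.6 mL → 83.6 mL × 1.75945 mg/mL = 147.09 mg
Stage 3: 116 mL/hr × 3.2 hr = 371.2 mL → 371.2 mL × 1.75945 mg/mL = 653.1079 mg
Total = 137.4131 + 147.09 + 653.1079 = 937.611 mg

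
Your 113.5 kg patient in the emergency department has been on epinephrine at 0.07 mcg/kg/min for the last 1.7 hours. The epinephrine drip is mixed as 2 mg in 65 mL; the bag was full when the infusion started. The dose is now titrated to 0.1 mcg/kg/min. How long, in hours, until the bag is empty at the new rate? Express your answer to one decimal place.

1.7 hours

Initial rate:
Dose = 0.07 mcg/kg/min × 113.5 kg = 7.945 mcg/min
7.945 mcg/min × 60 min/hr = 476.7 mcg/hr
Concentration = 2 mg ÷ 65 mL = 0.03076923 mg/mL = 30.76923 mcg/mL
Rate = 476.7 mcg/hr ÷ 30.76923 mcg/mL = 15.49275 mL/hr
Volume infused so far = 15.49275 mL/hr × 1.7 hr = 26.33768 mL
Volume remaining = 65 − 26.33768 = 38.66232 mL
New rate:
Dose = 0.1 mcg/kg/min × 113.5 kg = 11.35 mcg/min
11.35 mcg/min × 60 min/hr = 681 mcg/hr
Rate = 681 mcg/hr ÷ 30.76923 mcg/mL = 22.1325 mL/hr
Time remaining = 38.66232 mL ÷ 22.1325 mL/hr = 1.746858 hr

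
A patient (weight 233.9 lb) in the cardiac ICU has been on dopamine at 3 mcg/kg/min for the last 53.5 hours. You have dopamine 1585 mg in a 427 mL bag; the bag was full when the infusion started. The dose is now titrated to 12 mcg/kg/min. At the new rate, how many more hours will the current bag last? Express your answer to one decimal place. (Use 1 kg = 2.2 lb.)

7.3 hours

Initial rate:
Weight = 233.9 lb ÷ 2.2 lb/kg = 106.3182 kg
Dose = 3 mcg/kg/min × 106.3182 kg = 318.9545 mcg/min
318.9545 mcg/min × 60 min/hr = 19137.27 mcg/hr
Concentration = 1585 mg ÷ 427 mL = 3.711944 mg/mL = 3711.944 mcg/mL
Rate = 19137.27 mcg/hr ÷ 3711.944 mcg/mL = 5.155593 mL/hr
Volume infused so far = 5.155593 mL/hr × 53.5 hr = 275.8242 mL
Volume remaining = 427 − 275.8242 = 151.1758 mL
New rate:
Dose = 12 mcg/kg/min × 106.3182 kg = 1275.818 mcg/min
1275.818 mcg/min × 60 min/hr = 76549.09 mcg/hr
Rate = 76549.09 mcg/hr ÷ 3711.944 mcg/mL = 20.62237 mL/hr
Time remaining = 151.1758 mL ÷ 20.62237 mL/hr = 7.330667 hr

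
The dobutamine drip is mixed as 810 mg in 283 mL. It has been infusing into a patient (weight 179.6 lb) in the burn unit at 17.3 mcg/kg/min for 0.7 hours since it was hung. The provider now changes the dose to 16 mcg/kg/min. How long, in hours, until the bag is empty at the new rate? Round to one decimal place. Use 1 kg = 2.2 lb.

Initial rate:
Weight = 179.6 lb ÷ 2.2 lb/kg = 81.63636 kg
Dose = 17.3 mcg/kg/min × 81.63636 kg = 1412.309 mcg/min
1412.309 mcg/min × 60 min/hr = 84738.55 mcg/hr
Concentration = 810 mg ÷ 283 mL = 2.862191 mg/mL = 2862.191 mcg/mL
Rate = 84738.55 mcg/hr ÷ 2862.191 mcg/mL = 29.60618 mL/hr
Volume infused so far = 29.60618 mL/hr × 0.7 hr = 20.72433 mL
Volume remaining = 283 − 20.72433 = 262.2757 mL
New rate:
Dose = 16 mcg/kg/min × 81.63636 kg = 1306.182 mcg/min
1306.182 mcg/min × 60 min/hr = 78370.91 mcg/hr
Rate = 78370.91 mcg/hr ÷ 2862.191 mcg/mL = 27.38144 mL/hr
Time remaining = 262.2757 mL ÷ 27.38144 mL/hr = 9.578593 hr

9.6 hours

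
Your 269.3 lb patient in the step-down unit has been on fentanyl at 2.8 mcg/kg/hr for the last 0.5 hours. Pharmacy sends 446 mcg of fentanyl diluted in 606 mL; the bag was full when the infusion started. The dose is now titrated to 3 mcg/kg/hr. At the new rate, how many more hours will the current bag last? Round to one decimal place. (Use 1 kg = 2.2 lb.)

Initial rate:
Weight = 269.3 lb ÷ 2.2 lb/kg = 122.4091 kg
Dose = 2.8 mcg/kg/hr × 122.4091 kg = 342.7455 mcg/hr
Concentration = 446 mcg ÷ 606 mL = 0.7359736 mcg/mL
Rate = 342.7455 mcg/hr ÷ 0.7359736 mcg/mL = 465.7035 mL/hr
Volume infused so far = 465.7035 mL/hr × 0.5 hr = 232.8517 mL
Volume remaining = 606 − 232.8517 = 373.1483 mL
New rate:
Dose = 3 mcg/kg/hr × 122.4091 kg = 367.2273 mcg/hr
Rate = 367.2273 mcg/hr ÷ 0.7359736 mcg/mL = 498.968 mL/hr
Time remaining = 373.1483 mL ÷ 498.968 mL/hr = 0.7478401 hr

0.7 hours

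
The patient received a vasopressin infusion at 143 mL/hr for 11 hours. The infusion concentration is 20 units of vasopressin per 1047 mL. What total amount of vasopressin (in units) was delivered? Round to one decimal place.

30.0 units

Concentration = 20 units ÷ 1047 mL = 0.0191022 units/mL
Drug rate = 143 mL/hr × 0.0191022 units/mL = 2.731614 units/hr
Total = 2.731614 units/hr × 11 hr = 30.04776 units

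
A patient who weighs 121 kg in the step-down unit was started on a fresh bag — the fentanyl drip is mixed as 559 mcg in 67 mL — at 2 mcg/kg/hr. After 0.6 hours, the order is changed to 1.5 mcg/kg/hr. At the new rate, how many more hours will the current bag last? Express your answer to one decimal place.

2.3 hours

Initial rate:
Dose = 2 mcg/kg/hr × 121 kg = 242 mcg/hr
Concentration = 559 mcg ÷ 67 mL = 8.343284 mcg/mL
Rate = 242 mcg/hr ÷ 8.343284 mcg/mL = 29.00537 mL/hr
Volume infused so far = 29.00537 mL/hr × 0.6 hr = 17.40322 mL
Volume remaining = 67 − 17.40322 = 49.59678 mL
New rate:
Dose = 1.5 mcg/kg/hr × 121 kg = 181.5 mcg/hr
Rate = 181.5 mcg/hr ÷ 8.343284 mcg/mL = 21.75403 mL/hr
Time remaining = 49.59678 mL ÷ 21.75403 mL/hr = 2.27989 hr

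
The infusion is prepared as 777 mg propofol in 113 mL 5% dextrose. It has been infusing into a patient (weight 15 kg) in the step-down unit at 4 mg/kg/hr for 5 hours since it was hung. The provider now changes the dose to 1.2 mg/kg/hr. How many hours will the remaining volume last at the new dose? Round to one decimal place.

26.5 hours

Initial rate:
Dose = 4 mg/kg/hr × 15 kg = 60 mg/hr
Concentration = 777 mg ÷ 113 mL = 6.876106 mg/mL
Rate = 60 mg/hr ÷ 6.876106 mg/mL = 8.725869 mL/hr
Volume infused so far = 8.725869 mL/hr × 5 hr = 43.62934 mL
Volume remaining = 113 − 43.62934 = 69.37066 mL
New rate:
Dose = 1.2 mg/kg/hr × 15 kg = 18 mg/hr
Rate = 18 mg/hr ÷ 6.876106 mg/mL = 2.617761 mL/hr
Time remaining = 69.37066 mL ÷ 2.617761 mL/hr = 26.5 hr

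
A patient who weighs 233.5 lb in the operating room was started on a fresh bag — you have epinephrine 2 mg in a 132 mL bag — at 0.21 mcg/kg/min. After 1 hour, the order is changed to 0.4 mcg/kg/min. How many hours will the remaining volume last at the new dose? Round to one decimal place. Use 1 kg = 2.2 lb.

0.3 hours

Initial rate:
Weight = 233.5 lb ÷ 2.2 lb/kg = 106.1364 kg
Dose = 0.21 mcg/kg/min × 106.1364 kg = 22.28864 mcg/min
22.28864 mcg/min × 60 min/hr = 1337.318 mcg/hr
Concentration = 2 mg ÷ 132 mL = 0.01515152 mg/mL = 15.15152 mcg/mL
Rate = 1337.318 mcg/hr ÷ 15.15152 mcg/mL = 88.263 mL/hr
Volume infused so far = 88.263 mL/hr × 1 hr = 88.263 mL
Volume remaining = 132 − 88.263 = 43.737 mL
New rate:
Dose = 0.4 mcg/kg/min × 106.1364 kg = 42.45455 mcg/min
42.45455 mcg/min × 60 min/hr = 2547.273 mcg/hr
Rate = 2547.273 mcg/hr ÷ 15.15152 mcg/mL = 168.12 mL/hr
Time remaining = 43.737 mL ÷ 168.12 mL/hr = 0.2601535 hr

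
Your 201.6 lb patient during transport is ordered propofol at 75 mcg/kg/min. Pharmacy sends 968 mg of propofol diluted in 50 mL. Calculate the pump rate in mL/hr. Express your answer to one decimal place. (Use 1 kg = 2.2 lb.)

21.3 mL/hr

Weight = 201.6 lb ÷ 2.2 lb/kg = 91.63636 kg
Dose = 75 mcg/kg/min × 91.63636 kg = 6872.727 mcg/min
6872.727 mcg/min × 60 min/hr = 412363.6 mcg/hr
Concentration = 968 mg ÷ 50 mL = 19.36 mg/mL = 19360 mcg/mL
Rate = 412363.6 mcg/hr ÷ 19360 mcg/mL = 21.29977 mL/hr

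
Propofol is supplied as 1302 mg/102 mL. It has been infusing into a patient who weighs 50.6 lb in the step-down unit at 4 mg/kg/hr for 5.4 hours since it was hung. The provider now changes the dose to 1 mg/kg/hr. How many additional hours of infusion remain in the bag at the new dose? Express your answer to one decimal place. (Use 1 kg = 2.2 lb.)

35.0 hours

Initial rate:
Weight = 50.6 lb ÷ 2.2 lb/kg = 23 kg
Dose = 4 mg/kg/hr × 23 kg = 92 mg/hr
Concentration = 1302 mg ÷ 102 mL = 12.76471 mg/mL
Rate = 92 mg/hr ÷ 12.76471 mg/mL = 7.207373 mL/hr
Volume infused so far = 7.207373 mL/hr × 5.4 hr = 38.91982 mL
Volume remaining = 102 − 38.91982 = 63.08018 mL
New rate:
Dose = 1 mg/kg/hr × 23 kg = 23 mg/hr
Rate = 23 mg/hr ÷ 12.76471 mg/mL = 1.801843 mL/hr
Time remaining = 63.08018 mL ÷ 1.801843 mL/hr = 35.0087 hr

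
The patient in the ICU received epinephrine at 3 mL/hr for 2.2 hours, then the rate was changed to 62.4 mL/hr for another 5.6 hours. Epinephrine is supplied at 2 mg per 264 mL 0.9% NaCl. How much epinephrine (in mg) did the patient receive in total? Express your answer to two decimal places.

Concentration = 2 mg ÷ 264 mL = 0.007575758 mg/mL
Stage 1: 3 mL/hr × 2.2 hr = 6.6 mL → 6.6 mL × 0.007575758 mg/mL = 0.05 mg
Stage 2: 62.4 mL/hr × 5.6 hr = 349.44 mL → 349.44 mL × 0.007575758 mg/mL = 2.647273 mg
Total = 0.05 + 2.647273 = 2.697273 mg

2.70 mg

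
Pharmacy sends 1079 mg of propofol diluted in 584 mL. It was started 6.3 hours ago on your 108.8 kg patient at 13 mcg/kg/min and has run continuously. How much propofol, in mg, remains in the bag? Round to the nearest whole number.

544 mg

Dose = 13 mcg/kg/min × 108.8 kg = 1414.4 mcg/min
1414.4 mcg/min × 60 min/hr = 84864 mcg/hr
Concentration = 1079 mg ÷ 584 mL = 1.847603 mg/mL = 1847.603 mcg/mL
Rate = 84864 mcg/hr ÷ 1847.603 mcg/mL = 45.93195 mL/hr
Volume infused = 45.93195 mL/hr × 6.3 hr = 289.3713 mL
Volume remaining = 584 − 289.3713 = 294.6287 mL
Drug remaining = 294.6287 mL × 1847.603 mcg/mL = 544356.8 mcg = 544.3568 mg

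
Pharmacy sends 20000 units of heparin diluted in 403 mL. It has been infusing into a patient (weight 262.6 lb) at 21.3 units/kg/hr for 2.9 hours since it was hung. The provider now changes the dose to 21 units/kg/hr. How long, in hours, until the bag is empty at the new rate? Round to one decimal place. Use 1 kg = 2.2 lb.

5.0 hours

Initial rate:
Weight = 262.6 lb ÷ 2.2 lb/kg = 119.3636 kg
Dose = 21.3 units/kg/hr × 119.3636 kg = 2542.445 units/hr
Concentration = 20000 units ÷ 403 mL = 49.62779 units/mL
Rate = 2542.445 units/hr ÷ 49.62779 units/mL = 51.23028 mL/hr
Volume infused so far = 51.23028 mL/hr × 2.9 hr = 148.5678 mL
Volume remaining = 403 − 148.5678 = 254.4322 mL
New rate:
Dose = 21 units/kg/hr × 119.3636 kg = 2506.636 units/hr
Rate = 2506.636 units/hr ÷ 49.62779 units/mL = 50.50872 mL/hr
Time remaining = 254.4322 mL ÷ 50.50872 mL/hr = 5.037391 hr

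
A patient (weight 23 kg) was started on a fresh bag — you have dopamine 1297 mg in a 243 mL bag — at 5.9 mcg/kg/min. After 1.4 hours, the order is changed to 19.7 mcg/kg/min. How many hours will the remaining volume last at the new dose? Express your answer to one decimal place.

47.3 hours

Initial rate:
Dose = 5.9 mcg/kg/min × 23 kg = 135.7 mcg/min
135.7 mcg/min × 60 min/hr = 8142 mcg/hr
Concentration = 1297 mg ÷ 243 mL = 5.337449 mg/mL = 5337.449 mcg/mL
Rate = 8142 mcg/hr ÷ 5337.449 mcg/mL = 1.525448 mL/hr
Volume infused so far = 1.525448 mL/hr × 1.4 hr = 2.135627 mL
Volume remaining = 243 − 2.135627 = 240.8644 mL
New rate:
Dose = 19.7 mcg/kg/min × 23 kg = 453.1 mcg/min
453.1 mcg/min × 60 min/hr = 27186 mcg/hr
Rate = 27186 mcg/hr ÷ 5337.449 mcg/mL = 5.093445 mL/hr
Time remaining = 240.8644 mL ÷ 5.093445 mL/hr = 47.28909 hr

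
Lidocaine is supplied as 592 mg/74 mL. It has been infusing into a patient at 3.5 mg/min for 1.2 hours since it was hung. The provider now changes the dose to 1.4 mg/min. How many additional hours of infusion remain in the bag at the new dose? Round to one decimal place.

Initial rate:
3.5 mg/min × 60 min/hr = 210 mg/hr
Concentration = 592 mg ÷ 74 mL = 8 mg/mL
Rate = 210 mg/hr ÷ 8 mg/mL = 26.25 mL/hr
Volume infused so far = 26.25 mL/hr × 1.2 hr = 31.5 mL
Volume remaining = 74 − 31.5 = 42.5 mL
New rate:
1.4 mg/min × 60 min/hr = 84 mg/hr
Rate = 84 mg/hr ÷ 8 mg/mL = 10.5 mL/hr
Time remaining = 42.5 mL ÷ 10.5 mL/hr = 4.047619 hr

4.0 hours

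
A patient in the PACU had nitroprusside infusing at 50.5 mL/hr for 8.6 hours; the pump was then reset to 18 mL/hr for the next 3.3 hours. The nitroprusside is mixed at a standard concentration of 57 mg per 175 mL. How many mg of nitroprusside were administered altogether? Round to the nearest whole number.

161 mg

Concentration = 57 mg ÷ 175 mL = 0.3257143 mg/mL
Stage 1: 50.5 mL/hr × 8.6 hr = 434.3 mL → 434.3 mL × 0.3257143 mg/mL = 141.4577 mg
Stage 2: 18 mL/hr × 3.3 hr = 59.4 mL → 59.4 mL × 0.3257143 mg/mL = 19.34743 mg
Total = 141.4577 + 19.34743 = 160.8051 mg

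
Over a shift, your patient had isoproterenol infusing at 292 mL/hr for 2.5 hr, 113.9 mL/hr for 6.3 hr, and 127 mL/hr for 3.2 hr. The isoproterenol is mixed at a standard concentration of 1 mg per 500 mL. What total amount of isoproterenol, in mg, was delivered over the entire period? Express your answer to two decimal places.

Concentration = 1 mg ÷ 500 mL = 0.002 mg/mL
Stage 1: 292 mL/hr × 2.5 hr = 730 mL → 730 mL × 0.002 mg/mL = 1.46 mg
Stage 2: 113.9 mL/hr × 6.3 hr = 717.57 mL → 717.57 mL × 0.002 mg/mL = 1.43514 mg
Stage 3: 127 mL/hr × 3.2 hr = 406.4 mL → 406.4 mL × 0.002 mg/mL = 0.8128 mg
Total = 1.46 + 1.43514 + 0.8128 = 3.70794 mg

3.71 mg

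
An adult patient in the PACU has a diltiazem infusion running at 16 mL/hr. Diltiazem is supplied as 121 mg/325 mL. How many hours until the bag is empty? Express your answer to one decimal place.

Duration = 325 mL ÷ 16 mL/hr = 20.3125 hr

20.3 hours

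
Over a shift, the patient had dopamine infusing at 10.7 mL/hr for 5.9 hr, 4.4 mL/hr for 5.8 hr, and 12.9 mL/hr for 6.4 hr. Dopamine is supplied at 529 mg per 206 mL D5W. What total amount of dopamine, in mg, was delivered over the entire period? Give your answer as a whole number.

Concentration = 529 mg ÷ 206 mL = 2.567961 mg/mL
Stage 1: 10.7 mL/hr × 5.9 hr = 63.13 mL → 63.13 mL × 2.567961 mg/mL = 162.1154 mg
Stage 2: 4.4 mL/hr × 5.8 hr = 25.52 mL → 25.52 mL × 2.567961 mg/mL = 65.53437 mg
Stage 3: 12.9 mL/hr × 6.4 hr = 82.56 mL → 82.56 mL × 2.567961 mg/mL = 212.0109 mg
Total = 162.1154 + 65.53437 + 212.0109 = 439.6606 mg

440 mg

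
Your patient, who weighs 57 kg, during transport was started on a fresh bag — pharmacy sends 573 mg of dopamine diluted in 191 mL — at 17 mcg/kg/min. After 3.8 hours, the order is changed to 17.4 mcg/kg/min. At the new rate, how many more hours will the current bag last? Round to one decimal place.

5.9 hours

Initial rate:
Dose = 17 mcg/kg/min × 57 kg = 969 mcg/min
969 mcg/min × 60 min/hr = 58140 mcg/hr
Concentration = 573 mg ÷ 191 mL = 3 mg/mL = 3000 mcg/mL
Rate = 58140 mcg/hr ÷ 3000 mcg/mL = 19.38 mL/hr
Volume infused so far = 19.38 mL/hr × 3.8 hr = 73.644 mL
Volume remaining = 191 − 73.644 = 117.356 mL
New rate:
Dose = 17.4 mcg/kg/min × 57 kg = 991.8 mcg/min
991.8 mcg/min × 60 min/hr = 59508 mcg/hr
Rate = 59508 mcg/hr ÷ 3000 mcg/mL = 19.836 mL/hr
Time remaining = 117.356 mL ÷ 19.836 mL/hr = 5.916314 hr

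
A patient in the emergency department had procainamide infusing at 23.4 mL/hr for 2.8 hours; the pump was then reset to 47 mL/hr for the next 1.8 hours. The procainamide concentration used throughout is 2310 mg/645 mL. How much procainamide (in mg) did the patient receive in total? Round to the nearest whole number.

Concentration = 2310 mg ÷ 645 mL = 3.581395 mg/mL
Stage 1: 23.4 mL/hr × 2.8 hr = 65.52 mL → 65.52 mL × 3.581395 mg/mL = 234.653 mg
Stage 2: 47 mL/hr × 1.8 hr = 84.6 mL → 84.6 mL × 3.581395 mg/mL = 302.986 mg
Total = 234.653 + 302.986 = 537.6391 mg

538 mg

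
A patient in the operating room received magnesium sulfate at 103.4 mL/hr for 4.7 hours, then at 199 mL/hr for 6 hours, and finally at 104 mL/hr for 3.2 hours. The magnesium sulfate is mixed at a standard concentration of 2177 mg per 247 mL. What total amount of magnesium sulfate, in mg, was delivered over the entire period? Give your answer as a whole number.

Concentration = 2177 mg ÷ 247 mL = 8.813765 mg/mL
Stage 1: 103.4 mL/hr × 4.7 hr = 485.98 mL → 485.98 mL × 8.813765 mg/mL = 4283.314 mg
Stage 2: 199 mL/hr × 6 hr = 1194 mL → 1194 mL × 8.813765 mg/mL = 10523.64 mg
Stage 3: 104 mL/hr × 3.2 hr = 332.8 mL → 332.8 mL × 8.813765 mg/mL = 2933.221 mg
Total = 4283.314 + 10523.64 + 2933.221 = 17740.17 mg

17740 mg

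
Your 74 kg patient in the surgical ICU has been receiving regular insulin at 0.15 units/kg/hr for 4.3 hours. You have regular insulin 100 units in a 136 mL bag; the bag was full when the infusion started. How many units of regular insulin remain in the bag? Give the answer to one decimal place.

52.3 units

Dose = 0.15 units/kg/hr × 74 kg = 11.1 units/hr
Concentration = 100 units ÷ 136 mL = 0.7352941 units/mL
Rate = 11.1 units/hr ÷ 0.7352941 units/mL = 15.096 mL/hr
Volume infused = 15.096 mL/hr × 4.3 hr = 64.9128 mL
Volume remaining = 136 − 64.9128 = 71.0872 mL
Drug remaining = 71.0872 mL × 0.7352941 units/mL = 52.27 units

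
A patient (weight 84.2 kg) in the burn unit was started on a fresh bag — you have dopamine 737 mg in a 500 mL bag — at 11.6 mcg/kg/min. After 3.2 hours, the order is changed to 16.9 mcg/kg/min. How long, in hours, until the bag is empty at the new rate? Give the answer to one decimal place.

6.4 hours

Initial rate:
Dose = 11.6 mcg/kg/min × 84.2 kg = 976.72 mcg/min
976.72 mcg/min × 60 min/hr = 58603.2 mcg/hr
Concentration = 737 mg ÷ 500 mL = 1.474 mg/mL = 1474 mcg/mL
Rate = 58603.2 mcg/hr ÷ 1474 mcg/mL = 39.75794 mL/hr
Volume infused so far = 39.75794 mL/hr × 3.2 hr = 127.2254 mL
Volume remaining = 500 − 127.2254 = 372.7746 mL
New rate:
Dose = 16.9 mcg/kg/min × 84.2 kg = 1422.98 mcg/min
1422.98 mcg/min × 60 min/hr = 85378.8 mcg/hr
Rate = 85378.8 mcg/hr ÷ 1474 mcg/mL = 57.9232 mL/hr
Time remaining = 372.7746 mL ÷ 57.9232 mL/hr = 6.43567 hr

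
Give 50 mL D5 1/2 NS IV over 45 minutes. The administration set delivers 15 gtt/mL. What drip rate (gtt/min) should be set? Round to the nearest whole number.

50 mL ÷ (45 min) = 1.111111 mL/min
1.111111 mL/min × 15 gtt/mL = 16.66667 gtt/min

17 gtt/min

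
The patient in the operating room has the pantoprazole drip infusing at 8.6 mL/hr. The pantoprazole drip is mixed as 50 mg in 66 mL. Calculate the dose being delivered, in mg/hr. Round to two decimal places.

6.52 mg/hr

Concentration = 50 mg ÷ 66 mL = 0.7575758 mg/mL
Drug rate = 8.6 mL/hr × 0.7575758 mg/mL = 6.515152 mg/hr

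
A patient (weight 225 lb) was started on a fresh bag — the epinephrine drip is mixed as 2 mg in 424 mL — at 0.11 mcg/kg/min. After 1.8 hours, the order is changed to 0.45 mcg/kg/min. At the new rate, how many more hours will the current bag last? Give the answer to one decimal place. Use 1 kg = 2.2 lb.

Initial rate:
Weight = 225 lb ÷ 2.2 lb/kg = 102.2727 kg
Dose = 0.11 mcg/kg/min × 102.2727 kg = 11.25 mcg/min
11.25 mcg/min × 60 min/hr = 675 mcg/hr
Concentration = 2 mg ÷ 424 mL = 0.004716981 mg/mL = 4.716981 mcg/mL
Rate = 675 mcg/hr ÷ 4.716981 mcg/mL = 143.1 mL/hr
Volume infused so far = 143.1 mL/hr × 1.8 hr = 257.58 mL
Volume remaining = 424 − 257.58 = 166.42 mL
New rate:
Dose = 0.45 mcg/kg/min × 102.2727 kg = 46.02273 mcg/min
46.02273 mcg/min × 60 min/hr = 2761.364 mcg/hr
Rate = 2761.364 mcg/hr ÷ 4.716981 mcg/mL = 585.4091 mL/hr
Time remaining = 166.42 mL ÷ 585.4091 mL/hr = 0.2842798 hr

0.3 hours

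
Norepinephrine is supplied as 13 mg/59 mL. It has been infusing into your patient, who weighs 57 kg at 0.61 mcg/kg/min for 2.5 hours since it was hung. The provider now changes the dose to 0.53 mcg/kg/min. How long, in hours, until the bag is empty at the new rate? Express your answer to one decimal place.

Initial rate:
Dose = 0.61 mcg/kg/min × 57 kg = 34.77 mcg/min
34.77 mcg/min × 60 min/hr = 2086.2 mcg/hr
Concentration = 13 mg ÷ 59 mL = 0.220339 mg/mL = 220.339 mcg/mL
Rate = 2086.2 mcg/hr ÷ 220.339 mcg/mL = 9.468138 mL/hr
Volume infused so far = 9.468138 mL/hr × 2.5 hr = 23.67035 mL
Volume remaining = 59 − 23.67035 = 35.32965 mL
New rate:
Dose = 0.53 mcg/kg/min × 57 kg = 30.21 mcg/min
30.21 mcg/min × 60 min/hr = 1812.6 mcg/hr
Rate = 1812.6 mcg/hr ÷ 220.339 mcg/mL = 8.226415 mL/hr
Time remaining = 35.32965 mL ÷ 8.226415 mL/hr = 4.29466 hr

4.3 hours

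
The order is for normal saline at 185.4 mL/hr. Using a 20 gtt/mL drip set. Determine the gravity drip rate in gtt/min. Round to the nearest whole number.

62 gtt/min

185.4 mL/hr ÷ 60 min/hr = 3.09 mL/min
3.09 mL/min × 20 gtt/mL = 61.8 gtt/min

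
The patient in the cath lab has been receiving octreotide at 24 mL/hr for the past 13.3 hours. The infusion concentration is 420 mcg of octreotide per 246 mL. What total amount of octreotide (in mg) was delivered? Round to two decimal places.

0.54 mg

Concentration = 420 mcg ÷ 246 mL = 1.707317 mcg/mL
Drug rate = 24 mL/hr × 1.707317 mcg/mL = 40.97561 mcg/hr
Total = 40.97561 mcg/hr × 13.3 hr = 544.9756 mcg = 0.5449756 mg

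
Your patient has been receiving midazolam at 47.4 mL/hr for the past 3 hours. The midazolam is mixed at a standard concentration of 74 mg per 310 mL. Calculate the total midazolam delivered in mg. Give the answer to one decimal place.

Concentration = 74 mg ÷ 310 mL = 0.2387097 mg/mL
Drug rate = 47.4 mL/hr × 0.2387097 mg/mL = 11.31484 mg/hr
Total = 11.31484 mg/hr × 3 hr = 33.94452 mg

33.9 mg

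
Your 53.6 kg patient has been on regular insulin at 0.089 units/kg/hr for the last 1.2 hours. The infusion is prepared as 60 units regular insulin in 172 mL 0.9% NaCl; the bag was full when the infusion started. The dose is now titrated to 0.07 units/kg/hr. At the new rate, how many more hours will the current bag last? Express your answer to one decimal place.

Initial rate:
Dose = 0.089 units/kg/hr × 53.6 kg = 4.7704 units/hr
Concentration = 60 units ÷ 172 mL = 0.3488372 units/mL
Rate = 4.7704 units/hr ÷ 0.3488372 units/mL = 13.67515 mL/hr
Volume infused so far = 13.67515 mL/hr × 1.2 hr = 16.41018 mL
Volume remaining = 172 − 16.41018 = 155.5898 mL
New rate:
Dose = 0.07 units/kg/hr × 53.6 kg = 3.752 units/hr
Rate = 3.752 units/hr ÷ 0.3488372 units/mL = 10.75573 mL/hr
Time remaining = 155.5898 mL ÷ 10.75573 mL/hr = 14.46576 hr

14.5 hours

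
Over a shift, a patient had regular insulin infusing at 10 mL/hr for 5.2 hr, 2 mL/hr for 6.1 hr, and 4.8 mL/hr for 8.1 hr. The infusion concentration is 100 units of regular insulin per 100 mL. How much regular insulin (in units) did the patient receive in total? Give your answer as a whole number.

Concentration = 100 units ÷ 100 mL = 1 units/mL
Stage 1: 10 mL/hr × 5.2 hr = 52 mL → 52 mL × 1 units/mL = 52 units
Stage 2: 2 mL/hr × 6.1 hr = 12.2 mL → 12.2 mL × 1 units/mL = 12.2 units
Stage 3: 4.8 mL/hr × 8.1 hr = 38.88 mL → 38.88 mL × 1 units/mL = 38.88 units
Total = 52 + 12.2 + 38.88 = 103.08 units

103 units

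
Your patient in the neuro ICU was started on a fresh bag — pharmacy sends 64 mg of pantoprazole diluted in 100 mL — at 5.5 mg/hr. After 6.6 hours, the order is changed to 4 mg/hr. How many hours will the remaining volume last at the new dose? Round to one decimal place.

6.9 hours

Initial rate:
Concentration = 64 mg ÷ 100 mL = 0.64 mg/mL
Rate = 5.5 mg/hr ÷ 0.64 mg/mL = 8.59375 mL/hr
Volume infused so far = 8.59375 mL/hr × 6.6 hr = 56.71875 mL
Volume remaining = 100 − 56.71875 = 43.28125 mL
New rate:
Rate = 4 mg/hr ÷ 0.64 mg/mL = 6.25 mL/hr
Time remaining = 43.28125 mL ÷ 6.25 mL/hr = 6.925 hr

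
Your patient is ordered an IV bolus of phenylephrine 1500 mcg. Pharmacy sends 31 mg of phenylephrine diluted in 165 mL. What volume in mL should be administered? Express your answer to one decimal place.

Concentration = 31 mg ÷ 165 mL = 0.1878788 mg/mL = 187.8788 mcg/mL
Volume = 1500 mcg ÷ 187.8788 mcg/mL = 7.983871 mL

8.0 mL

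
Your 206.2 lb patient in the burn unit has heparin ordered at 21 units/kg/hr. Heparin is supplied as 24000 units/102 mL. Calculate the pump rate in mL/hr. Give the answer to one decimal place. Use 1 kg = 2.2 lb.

Weight = 206.2 lb ÷ 2.2 lb/kg = 93.72727 kg
Dose = 21 units/kg/hr × 93.72727 kg = 1968.273 units/hr
Concentration = 24000 units ÷ 102 mL = 235.2941 units/mL
Rate = 1968.273 units/hr ÷ 235.2941 units/mL = 8.365159 mL/hr

8.4 mL/hr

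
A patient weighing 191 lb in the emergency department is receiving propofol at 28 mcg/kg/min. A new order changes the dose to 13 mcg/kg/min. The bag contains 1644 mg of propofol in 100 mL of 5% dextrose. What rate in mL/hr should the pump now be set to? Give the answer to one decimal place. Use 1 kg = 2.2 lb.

Weight = 191 lb ÷ 2.2 lb/kg = 86.81818 kg
Dose = 13 mcg/kg/min × 86.81818 kg = 1128.636 mcg/min
1128.636 mcg/min × 60 min/hr = 67718.18 mcg/hr
Concentration = 1644 mg ÷ 100 mL = 16.44 mg/mL = 16440 mcg/mL
Rate = 67718.18 mcg/hr ÷ 16440 mcg/mL = 4.119111 mL/hr

4.1 mL/hr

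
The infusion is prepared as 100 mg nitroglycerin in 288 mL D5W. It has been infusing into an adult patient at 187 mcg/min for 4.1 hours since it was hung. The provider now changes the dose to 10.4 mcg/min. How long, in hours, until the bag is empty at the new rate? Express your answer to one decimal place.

86.5 hours

Initial rate:
187 mcg/min × 60 min/hr = 11220 mcg/hr
Concentration = 100 mg ÷ 288 mL = 0.3472222 mg/mL = 347.2222 mcg/mL
Rate = 11220 mcg/hr ÷ 347.2222 mcg/mL = 32.3136 mL/hr
Volume infused so far = 32.3136 mL/hr × 4.1 hr = 132.4858 mL
Volume remaining = 288 − 132.4858 = 155.5142 mL
New rate:
10.4 mcg/min × 60 min/hr = 624 mcg/hr
Rate = 624 mcg/hr ÷ 347.2222 mcg/mL = 1.79712 mL/hr
Time remaining = 155.5142 mL ÷ 1.79712 mL/hr = 86.53526 hr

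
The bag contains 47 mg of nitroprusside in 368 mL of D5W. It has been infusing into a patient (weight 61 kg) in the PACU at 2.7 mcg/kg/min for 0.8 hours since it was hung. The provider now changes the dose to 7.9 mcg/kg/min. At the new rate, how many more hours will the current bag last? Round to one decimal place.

Initial rate:
Dose = 2.7 mcg/kg/min × 61 kg = 164.7 mcg/min
164.7 mcg/min × 60 min/hr = 9882 mcg/hr
Concentration = 47 mg ÷ 368 mL = 0.1277174 mg/mL = 127.7174 mcg/mL
Rate = 9882 mcg/hr ÷ 127.7174 mcg/mL = 77.37396 mL/hr
Volume infused so far = 77.37396 mL/hr × 0.8 hr = 61.89917 mL
Volume remaining = 368 − 61.89917 = 306.1008 mL
New rate:
Dose = 7.9 mcg/kg/min × 61 kg = 481.9 mcg/min
481.9 mcg/min × 60 min/hr = 28914 mcg/hr
Rate = 28914 mcg/hr ÷ 127.7174 mcg/mL = 226.3905 mL/hr
Time remaining = 306.1008 mL ÷ 226.3905 mL/hr = 1.352092 hr

1.4 hours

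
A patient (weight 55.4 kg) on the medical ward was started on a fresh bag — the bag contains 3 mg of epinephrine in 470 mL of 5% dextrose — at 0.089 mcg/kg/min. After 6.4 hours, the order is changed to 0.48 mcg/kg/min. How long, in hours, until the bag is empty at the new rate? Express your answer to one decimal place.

Initial rate:
Dose = 0.089 mcg/kg/min × 55.4 kg = 4.9306 mcg/min
4.9306 mcg/min × 60 min/hr = 295.836 mcg/hr
Concentration = 3 mg ÷ 470 mL = 0.006382979 mg/mL = 6.382979 mcg/mL
Rate = 295.836 mcg/hr ÷ 6.382979 mcg/mL = 46.34764 mL/hr
Volume infused so far = 46.34764 mL/hr × 6.4 hr = 296.6249 mL
Volume remaining = 470 − 296.6249 = 173.3751 mL
New rate:
Dose = 0.48 mcg/kg/min × 55.4 kg = 26.592 mcg/min
26.592 mcg/min × 60 min/hr = 1595.52 mcg/hr
Rate = 1595.52 mcg/hr ÷ 6.382979 mcg/mL = 249.9648 mL/hr
Time remaining = 173.3751 mL ÷ 249.9648 mL/hr = 0.6935981 hr

0.7 hours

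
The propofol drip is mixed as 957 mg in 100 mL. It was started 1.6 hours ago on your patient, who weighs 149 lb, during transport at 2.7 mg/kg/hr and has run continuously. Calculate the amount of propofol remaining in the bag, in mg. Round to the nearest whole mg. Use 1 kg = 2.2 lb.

Weight = 149 lb ÷ 2.2 lb/kg = 67.72727 kg
Dose = 2.7 mg/kg/hr × 67.72727 kg = 182.8636 mg/hr
Concentration = 957 mg ÷ 100 mL = 9.57 mg/mL
Rate = 182.8636 mg/hr ÷ 9.57 mg/mL = 19.10801 mL/hr
Volume infused = 19.10801 mL/hr × 1.6 hr = 30.57281 mL
Volume remaining = 100 − 30.57281 = 69.42719 mL
Drug remaining = 69.42719 mL × 9.57 mg/mL = 664.4182 mg

664 mg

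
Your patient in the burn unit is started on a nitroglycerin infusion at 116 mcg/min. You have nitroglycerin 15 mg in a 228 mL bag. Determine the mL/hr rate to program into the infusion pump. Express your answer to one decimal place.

116 mcg/min × 60 min/hr = 6960 mcg/hr
Concentration = 15 mg ÷ 228 mL = 0.06578947 mg/mL = 65.78947 mcg/mL
Rate = 6960 mcg/hr ÷ 65.78947 mcg/mL = 105.792 mL/hr

105.8 mL/hr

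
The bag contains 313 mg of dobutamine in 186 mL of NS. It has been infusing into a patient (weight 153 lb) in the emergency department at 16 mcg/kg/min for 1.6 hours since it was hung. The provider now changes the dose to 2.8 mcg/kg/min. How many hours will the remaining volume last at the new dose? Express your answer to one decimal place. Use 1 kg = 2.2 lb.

17.6 hours

Initial rate:
Weight = 153 lb ÷ 2.2 lb/kg = 69.54545 kg
Dose = 16 mcg/kg/min × 69.54545 kg = 1112.727 mcg/min
1112.727 mcg/min × 60 min/hr = 66763.64 mcg/hr
Concentration = 313 mg ÷ 186 mL = 1.682796 mg/mL = 1682.796 mcg/mL
Rate = 66763.64 mcg/hr ÷ 1682.796 mcg/mL = 39.67424 mL/hr
Volume infused so far = 39.67424 mL/hr × 1.6 hr = 63.47878 mL
Volume remaining = 186 − 63.47878 = 122.5212 mL
New rate:
Dose = 2.8 mcg/kg/min × 69.54545 kg = 194.7273 mcg/min
194.7273 mcg/min × 60 min/hr = 11683.64 mcg/hr
Rate = 11683.64 mcg/hr ÷ 1682.796 mcg/mL = 6.942992 mL/hr
Time remaining = 122.5212 mL ÷ 6.942992 mL/hr = 17.64675 hr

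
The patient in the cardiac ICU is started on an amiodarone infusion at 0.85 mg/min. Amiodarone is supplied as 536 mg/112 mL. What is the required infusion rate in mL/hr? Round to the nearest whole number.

11 mL/hr

0.85 mg/min × 60 min/hr = 51 mg/hr
Concentration = 536 mg ÷ 112 mL = 4.785714 mg/mL
Rate = 51 mg/hr ÷ 4.785714 mg/mL = 10.65672 mL/hr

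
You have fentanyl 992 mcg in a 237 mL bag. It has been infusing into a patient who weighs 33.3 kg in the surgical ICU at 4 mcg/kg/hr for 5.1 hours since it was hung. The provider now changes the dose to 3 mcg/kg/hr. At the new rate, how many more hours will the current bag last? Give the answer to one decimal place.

Initial rate:
Dose = 4 mcg/kg/hr × 33.3 kg = 133.2 mcg/hr
Concentration = 992 mcg ÷ 237 mL = 4.185654 mcg/mL
Rate = 133.2 mcg/hr ÷ 4.185654 mcg/mL = 31.82298 mL/hr
Volume infused so far = 31.82298 mL/hr × 5.1 hr = 162.2972 mL
Volume remaining = 237 − 162.2972 = 74.70278 mL
New rate:
Dose = 3 mcg/kg/hr × 33.3 kg = 99.9 mcg/hr
Rate = 99.9 mcg/hr ÷ 4.185654 mcg/mL = 23.86724 mL/hr
Time remaining = 74.70278 mL ÷ 23.86724 mL/hr = 3.12993 hr

3.1 hours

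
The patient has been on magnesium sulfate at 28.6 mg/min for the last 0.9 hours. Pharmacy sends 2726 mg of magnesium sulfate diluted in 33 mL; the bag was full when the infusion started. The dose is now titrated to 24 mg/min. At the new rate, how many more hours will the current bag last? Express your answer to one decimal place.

Initial rate:
28.6 mg/min × 60 min/hr = 1716 mg/hr
Concentration = 2726 mg ÷ 33 mL = 82.60606 mg/mL
Rate = 1716 mg/hr ÷ 82.60606 mg/mL = 20.77329 mL/hr
Volume infused so far = 20.77329 mL/hr × 0.9 hr = 18.69596 mL
Volume remaining = 33 − 18.69596 = 14.30404 mL
New rate:
24 mg/min × 60 min/hr = 1440 mg/hr
Rate = 1440 mg/hr ÷ 82.60606 mg/mL = 17.43213 mL/hr
Time remaining = 14.30404 mL ÷ 17.43213 mL/hr = 0.8205556 hr

0.8 hours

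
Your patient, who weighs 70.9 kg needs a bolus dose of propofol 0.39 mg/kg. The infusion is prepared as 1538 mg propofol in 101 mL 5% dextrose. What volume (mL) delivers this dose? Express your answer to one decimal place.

1.8 mL

Dose = 0.39 mg/kg × 70.9 kg = 27.651 mg
Concentration = 1538 mg ÷ 101 mL = 15.22772 mg/mL
Volume = 27.651 mg ÷ 15.22772 mg/mL = 1.815833 mL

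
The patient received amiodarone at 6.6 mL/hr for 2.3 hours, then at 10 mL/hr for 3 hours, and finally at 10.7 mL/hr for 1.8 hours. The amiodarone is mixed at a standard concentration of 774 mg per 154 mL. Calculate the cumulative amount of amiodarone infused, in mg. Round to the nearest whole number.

324 mg

Concentration = 774 mg ÷ 154 mL = 5.025974 mg/mL
Stage 1: 6.6 mL/hr × 2.3 hr = 15.18 mL → 15.18 mL × 5.025974 mg/mL = 76.29429 mg
Stage 2: 10 mL/hr × 3 hr = 30 mL → 30 mL × 5.025974 mg/mL = 150.7792 mg
Stage 3: 10.7 mL/hr × 1.8 hr = 19.26 mL → 19.26 mL × 5.025974 mg/mL = 96.80026 mg
Total = 76.29429 + 150.7792 + 96.80026 = 323.8738 mg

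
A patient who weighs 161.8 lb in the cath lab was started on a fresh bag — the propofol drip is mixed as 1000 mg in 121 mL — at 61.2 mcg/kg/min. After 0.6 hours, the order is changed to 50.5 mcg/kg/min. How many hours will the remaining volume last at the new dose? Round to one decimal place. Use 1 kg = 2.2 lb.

3.8 hours

Initial rate:
Weight = 161.8 lb ÷ 2.2 lb/kg = 73.54545 kg
Dose = 61.2 mcg/kg/min × 73.54545 kg = 4500.982 mcg/min
4500.982 mcg/min × 60 min/hr = 270058.9 mcg/hr
Concentration = 1000 mg ÷ 121 mL = 8.264463 mg/mL = 8264.463 mcg/mL
Rate = 270058.9 mcg/hr ÷ 8264.463 mcg/mL = 32.67713 mL/hr
Volume infused so far = 32.67713 mL/hr × 0.6 hr = 19.60628 mL
Volume remaining = 121 − 19.60628 = 101.3937 mL
New rate:
Dose = 50.5 mcg/kg/min × 73.54545 kg = 3714.045 mcg/min
3714.045 mcg/min × 60 min/hr = 222842.7 mcg/hr
Rate = 222842.7 mcg/hr ÷ 8264.463 mcg/mL = 26.96397 mL/hr
Time remaining = 101.3937 mL ÷ 26.96397 mL/hr = 3.760341 hr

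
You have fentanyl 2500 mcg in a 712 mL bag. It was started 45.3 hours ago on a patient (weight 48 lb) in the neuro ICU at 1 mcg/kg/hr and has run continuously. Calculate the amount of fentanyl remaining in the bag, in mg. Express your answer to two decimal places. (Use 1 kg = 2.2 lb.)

Weight = 48 lb ÷ 2.2 lb/kg = 21.81818 kg
Dose = 1 mcg/kg/hr × 21.81818 kg = 21.81818 mcg/hr
Concentration = 2500 mcg ÷ 712 mL = 3.511236 mcg/mL
Rate = 21.81818 mcg/hr ÷ 3.511236 mcg/mL = 6.213818 mL/hr
Volume infused = 6.213818 mL/hr × 45.3 hr = 281.486 mL
Volume remaining = 712 − 281.486 = 430.514 mL
Drug remaining = 430.514 mL × 3.511236 mcg/mL = 1511.636 mcg = 1.511636 mg

1.51 mg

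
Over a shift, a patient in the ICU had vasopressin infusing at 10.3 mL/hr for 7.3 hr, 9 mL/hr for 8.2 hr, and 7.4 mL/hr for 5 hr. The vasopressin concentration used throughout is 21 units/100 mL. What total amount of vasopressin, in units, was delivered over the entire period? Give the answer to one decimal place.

Concentration = 21 units ÷ 100 mL = 0.21 units/mL
Stage 1: 10.3 mL/hr × 7.3 hr = 75.19 mL → 75.19 mL × 0.21 units/mL = 15.7899 units
Stage 2: 9 mL/hr × 8.2 hr = 73.8 mL → 73.8 mL × 0.21 units/mL = 15.498 units
Stage 3: 7.4 mL/hr × 5 hr = 37 mL → 37 mL × 0.21 units/mL = 7.77 units
Total = 15.7899 + 15.498 + 7.77 = 39.0579 units

39.1 units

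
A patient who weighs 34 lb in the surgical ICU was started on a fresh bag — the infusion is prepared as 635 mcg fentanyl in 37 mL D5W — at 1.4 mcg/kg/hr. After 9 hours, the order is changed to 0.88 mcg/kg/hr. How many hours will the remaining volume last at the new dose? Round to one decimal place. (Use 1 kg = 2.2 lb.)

32.4 hours

Initial rate:
Weight = 34 lb ÷ 2.2 lb/kg = 15.45455 kg
Dose = 1.4 mcg/kg/hr × 15.45455 kg = 21.63636 mcg/hr
Concentration = 635 mcg ÷ 37 mL = 17.16216 mcg/mL
Rate = 21.63636 mcg/hr ÷ 17.16216 mcg/mL = 1.260702 mL/hr
Volume infused so far = 1.260702 mL/hr × 9 hr = 11.34631 mL
Volume remaining = 37 − 11.34631 = 25.65369 mL
New rate:
Dose = 0.88 mcg/kg/hr × 15.45455 kg = 13.6 mcg/hr
Rate = 13.6 mcg/hr ÷ 17.16216 mcg/mL = 0.7924409 mL/hr
Time remaining = 25.65369 mL ÷ 0.7924409 mL/hr = 32.37299 hr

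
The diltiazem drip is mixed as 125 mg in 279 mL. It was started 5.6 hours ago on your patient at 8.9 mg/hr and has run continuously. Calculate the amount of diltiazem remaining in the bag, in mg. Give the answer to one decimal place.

Concentration = 125 mg ÷ 279 mL = 0.4480287 mg/mL
Rate = 8.9 mg/hr ÷ 0.4480287 mg/mL = 19.8648 mL/hr
Volume infused = 19.8648 mL/hr × 5.6 hr = 111.2429 mL
Volume remaining = 279 − 111.2429 = 167.7571 mL
Drug remaining = 167.7571 mL × 0.4480287 mg/mL = 75.16 mg

75.2 mg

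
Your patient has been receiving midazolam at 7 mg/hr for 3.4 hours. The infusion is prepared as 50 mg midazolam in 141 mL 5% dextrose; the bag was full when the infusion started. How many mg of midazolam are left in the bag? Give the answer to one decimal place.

26.2 mg

Concentration = 50 mg ÷ 141 mL = 0.3546099 mg/mL
Rate = 7 mg/hr ÷ 0.3546099 mg/mL = 19.74 mL/hr
Volume infused = 19.74 mL/hr × 3.4 hr = 67.116 mL
Volume remaining = 141 − 67.116 = 73.884 mL
Drug remaining = 73.884 mL × 0.3546099 mg/mL = 26.2 mg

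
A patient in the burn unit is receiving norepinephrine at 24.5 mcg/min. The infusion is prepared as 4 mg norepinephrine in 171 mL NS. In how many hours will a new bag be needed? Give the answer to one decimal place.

2.7 hours

24.5 mcg/min × 60 min/hr = 1470 mcg/hr
Concentration = 4 mg ÷ 171 mL = 0.02339181 mg/mL = 23.39181 mcg/mL
Rate = 1470 mcg/hr ÷ 23.39181 mcg/mL = 62.8425 mL/hr
Duration = 171 mL ÷ 62.8425 mL/hr = 2.721088 hr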